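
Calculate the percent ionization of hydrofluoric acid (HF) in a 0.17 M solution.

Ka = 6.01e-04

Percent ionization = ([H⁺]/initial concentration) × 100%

Using Ka equilibrium: x² + Ka×x - Ka×C = 0. Solving: [H⁺] = 9.8119e-03. Percent = (9.8119e-03/0.17) × 100

Percent ionization = 5.77%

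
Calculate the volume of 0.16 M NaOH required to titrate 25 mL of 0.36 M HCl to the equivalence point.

At equivalence: moles acid = moles base. moles HCl = 0.36 × 25/1000 = 0.009 mol. V_base = moles / 0.16 × 1000 = 56.2 mL.

V_{base} = 56.2 mL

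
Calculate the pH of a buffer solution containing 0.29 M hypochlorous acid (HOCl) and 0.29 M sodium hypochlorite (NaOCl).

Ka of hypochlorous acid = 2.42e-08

pKa = -log(2.42e-08) = 7.62. pH = pKa + log([A⁻]/[HA]) = 7.62 + log(0.29/0.29)

pH = 7.62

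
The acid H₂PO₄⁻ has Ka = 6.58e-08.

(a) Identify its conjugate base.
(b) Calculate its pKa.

(a) The conjugate base is formed by removing one H⁺ from H₂PO₄⁻, giving HPO₄²⁻. (b) pKa = -log(Ka) = -log(6.58e-08) = 7.18.

Conjugate base: HPO₄²⁻; pK_a = 7.18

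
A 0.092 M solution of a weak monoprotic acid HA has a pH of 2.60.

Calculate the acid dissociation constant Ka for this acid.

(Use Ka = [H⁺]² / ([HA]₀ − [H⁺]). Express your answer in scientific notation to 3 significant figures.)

[H⁺] = 10^(−pH) = 10^(−2.60) = 2.512e-03 M. For HA ⇌ H⁺ + A⁻, Ka = [H⁺][A⁻]/[HA] = [H⁺]² / ([HA]₀ − [H⁺]) = (2.512e-03)² / (0.092 − 2.512e-03) = 7.05e-05.

K_a = 7.05e-05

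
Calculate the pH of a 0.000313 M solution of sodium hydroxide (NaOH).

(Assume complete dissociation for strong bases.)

[OH⁻] = 0.000313 M for strong base. pOH = -log[OH⁻] = 3.50, pH = 14 - pOH

pH = 10.50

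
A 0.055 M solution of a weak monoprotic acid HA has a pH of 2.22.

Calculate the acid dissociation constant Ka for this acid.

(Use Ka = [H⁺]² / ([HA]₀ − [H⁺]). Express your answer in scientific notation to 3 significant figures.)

[H⁺] = 10^(−pH) = 10^(−2.22) = 6.026e-03 M. For HA ⇌ H⁺ + A⁻, Ka = [H⁺][A⁻]/[HA] = [H⁺]² / ([HA]₀ − [H⁺]) = (6.026e-03)² / (0.055 − 6.026e-03) = 7.41e-04.

K_a = 7.41e-04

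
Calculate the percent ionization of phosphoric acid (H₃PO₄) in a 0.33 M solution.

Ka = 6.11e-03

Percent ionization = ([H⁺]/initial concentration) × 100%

Using Ka equilibrium: x² + Ka×x - Ka×C = 0. Solving: [H⁺] = 4.1952e-02. Percent = (4.1952e-02/0.33) × 100

Percent ionization = 12.7%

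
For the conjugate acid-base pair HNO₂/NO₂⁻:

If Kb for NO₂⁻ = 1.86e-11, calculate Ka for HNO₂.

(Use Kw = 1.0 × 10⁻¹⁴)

For a conjugate pair Ka × Kb = Kw, so Ka = Kw/Kb = 1.0 × 10⁻¹⁴ / 1.86e-11 = 5.38e-04.

K_a = 5.38e-04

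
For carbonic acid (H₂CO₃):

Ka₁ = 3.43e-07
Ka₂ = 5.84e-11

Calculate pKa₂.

pKa₂ = -log(Ka₂) = -log(5.84e-11) = 10.23.

pK_{a2} = 10.23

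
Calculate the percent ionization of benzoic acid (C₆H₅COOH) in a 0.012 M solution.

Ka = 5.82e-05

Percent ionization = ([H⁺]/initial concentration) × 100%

Using Ka equilibrium: x² + Ka×x - Ka×C = 0. Solving: [H⁺] = 8.0711e-04. Percent = (8.0711e-04/0.012) × 100

Percent ionization = 6.73%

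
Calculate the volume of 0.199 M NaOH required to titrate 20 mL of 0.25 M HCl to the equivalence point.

At equivalence: moles acid = moles base. moles HCl = 0.25 × 20/1000 = 0.005 mol. V_base = moles / 0.199 × 1000 = 25.1 mL.

V_{base} = 25.1 mL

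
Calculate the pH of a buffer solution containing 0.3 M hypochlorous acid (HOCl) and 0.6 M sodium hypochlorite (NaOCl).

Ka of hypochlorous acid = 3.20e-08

pKa = -log(3.20e-08) = 7.49. pH = pKa + log([A⁻]/[HA]) = 7.49 + log(0.6/0.3)

pH = 7.80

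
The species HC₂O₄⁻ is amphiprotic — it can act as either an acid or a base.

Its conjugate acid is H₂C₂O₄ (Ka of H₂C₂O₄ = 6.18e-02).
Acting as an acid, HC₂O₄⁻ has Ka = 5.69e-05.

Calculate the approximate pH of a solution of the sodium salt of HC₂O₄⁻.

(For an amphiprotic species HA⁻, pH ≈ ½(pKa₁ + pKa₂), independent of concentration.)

pKa₁ = -log(6.18e-02) = 1.21; pKa₂ = -log(5.69e-05) = 4.24. For an amphiprotic species, pH ≈ ½(pKa₁ + pKa₂) = ½(1.21 + 4.24) = 2.73.

pH = 2.73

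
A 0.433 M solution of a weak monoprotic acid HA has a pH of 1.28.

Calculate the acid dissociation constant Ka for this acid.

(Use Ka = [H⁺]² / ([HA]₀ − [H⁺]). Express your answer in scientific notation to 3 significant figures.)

[H⁺] = 10^(−pH) = 10^(−1.28) = 5.248e-02 M. For HA ⇌ H⁺ + A⁻, Ka = [H⁺][A⁻]/[HA] = [H⁺]² / ([HA]₀ − [H⁺]) = (5.248e-02)² / (0.433 − 5.248e-02) = 7.24e-03.

K_a = 7.24e-03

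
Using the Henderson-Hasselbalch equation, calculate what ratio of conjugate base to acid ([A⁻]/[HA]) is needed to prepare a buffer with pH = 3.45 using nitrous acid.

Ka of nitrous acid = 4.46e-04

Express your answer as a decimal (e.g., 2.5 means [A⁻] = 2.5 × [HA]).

pKa = -log(4.46e-04) = 3.3507. pH = pKa + log([A⁻]/[HA]), so log([A⁻]/[HA]) = pH − pKa = 3.45 − 3.3507 = 0.0993. [A⁻]/[HA] = 10^(0.0993) = 1.26

[A⁻]/[HA] = 1.26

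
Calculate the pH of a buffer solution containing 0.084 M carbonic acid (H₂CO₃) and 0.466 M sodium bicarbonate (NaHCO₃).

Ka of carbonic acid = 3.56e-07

pKa = -log(3.56e-07) = 6.45. pH = pKa + log([A⁻]/[HA]) = 6.45 + log(0.466/0.084)

pH = 7.19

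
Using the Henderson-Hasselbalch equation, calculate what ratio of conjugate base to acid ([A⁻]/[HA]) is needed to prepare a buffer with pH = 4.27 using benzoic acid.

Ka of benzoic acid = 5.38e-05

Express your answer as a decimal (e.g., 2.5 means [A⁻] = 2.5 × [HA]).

pKa = -log(5.38e-05) = 4.2692. pH = pKa + log([A⁻]/[HA]), so log([A⁻]/[HA]) = pH − pKa = 4.27 − 4.2692 = 0.0008. [A⁻]/[HA] = 10^(0.0008) = 1.00

[A⁻]/[HA] = 1.00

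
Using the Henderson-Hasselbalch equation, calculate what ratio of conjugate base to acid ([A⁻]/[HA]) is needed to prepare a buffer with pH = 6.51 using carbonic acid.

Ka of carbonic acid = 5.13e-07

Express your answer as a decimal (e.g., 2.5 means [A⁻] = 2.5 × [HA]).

pKa = -log(5.13e-07) = 6.2899. pH = pKa + log([A⁻]/[HA]), so log([A⁻]/[HA]) = pH − pKa = 6.51 − 6.2899 = 0.2201. [A⁻]/[HA] = 10^(0.2201) = 1.66

[A⁻]/[HA] = 1.66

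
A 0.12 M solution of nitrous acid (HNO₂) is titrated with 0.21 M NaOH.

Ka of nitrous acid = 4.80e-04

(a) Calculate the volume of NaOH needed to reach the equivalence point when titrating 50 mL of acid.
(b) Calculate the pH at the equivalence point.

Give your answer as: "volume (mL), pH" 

moles acid = 0.12 × 50/1000 = 0.006 mol; V_base = moles/0.21 × 1000 = 28.6 mL. At equivalence only the conjugate base is present: [A⁻] = 0.006/0.079 = 7.6364e-02 M. Kb = Kw/Ka = 2.08e-11; [OH⁻] = √(Kb × [A⁻]) = 1.2613e-06; pOH = 5.90; pH = 14 - pOH = 8.10.

V = 28.6 mL, pH = 8.10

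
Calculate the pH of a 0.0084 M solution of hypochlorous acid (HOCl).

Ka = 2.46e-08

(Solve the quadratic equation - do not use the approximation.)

x² + Ka×x - Ka×C = 0. Using quadratic formula: [H⁺] = 1.4363e-05

pH = 4.84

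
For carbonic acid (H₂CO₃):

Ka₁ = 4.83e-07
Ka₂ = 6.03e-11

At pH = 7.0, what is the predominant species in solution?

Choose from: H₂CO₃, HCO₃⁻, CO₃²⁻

pKa₁ = 6.32, pKa₂ = 10.22. For a polyprotic acid the predominant species crosses at each pKa: below pKa_n the protonated form dominates, above it the deprotonated form does. At pH = 7.0, the predominant species is HCO₃⁻.

HCO₃⁻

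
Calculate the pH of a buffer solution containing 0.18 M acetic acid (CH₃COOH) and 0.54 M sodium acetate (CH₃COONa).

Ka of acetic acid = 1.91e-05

pKa = -log(1.91e-05) = 4.72. pH = pKa + log([A⁻]/[HA]) = 4.72 + log(0.54/0.18)

pH = 5.20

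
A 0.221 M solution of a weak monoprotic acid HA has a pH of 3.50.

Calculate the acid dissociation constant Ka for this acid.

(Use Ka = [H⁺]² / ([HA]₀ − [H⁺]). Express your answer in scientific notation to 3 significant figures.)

[H⁺] = 10^(−pH) = 10^(−3.50) = 3.162e-04 M. For HA ⇌ H⁺ + A⁻, Ka = [H⁺][A⁻]/[HA] = [H⁺]² / ([HA]₀ − [H⁺]) = (3.162e-04)² / (0.221 − 3.162e-04) = 4.53e-07.

K_a = 4.53e-07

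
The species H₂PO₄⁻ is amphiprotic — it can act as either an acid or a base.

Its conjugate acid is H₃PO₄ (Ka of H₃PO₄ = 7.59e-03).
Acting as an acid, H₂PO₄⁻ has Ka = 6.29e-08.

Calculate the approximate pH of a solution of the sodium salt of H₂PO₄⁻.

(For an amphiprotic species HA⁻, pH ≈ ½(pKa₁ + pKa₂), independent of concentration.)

pKa₁ = -log(7.59e-03) = 2.12; pKa₂ = -log(6.29e-08) = 7.20. For an amphiprotic species, pH ≈ ½(pKa₁ + pKa₂) = ½(2.12 + 7.20) = 4.66.

pH = 4.66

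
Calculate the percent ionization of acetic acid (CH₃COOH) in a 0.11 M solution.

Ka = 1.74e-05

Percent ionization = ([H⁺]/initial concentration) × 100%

Using Ka equilibrium: x² + Ka×x - Ka×C = 0. Solving: [H⁺] = 1.3748e-03. Percent = (1.3748e-03/0.11) × 100

Percent ionization = 1.25%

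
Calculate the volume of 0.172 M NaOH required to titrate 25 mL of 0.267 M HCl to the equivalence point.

At equivalence: moles acid = moles base. moles HCl = 0.267 × 25/1000 = 0.006675 mol. V_base = moles / 0.172 × 1000 = 38.8 mL.

V_{base} = 38.8 mL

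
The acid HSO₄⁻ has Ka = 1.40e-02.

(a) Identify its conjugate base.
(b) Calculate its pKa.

(a) The conjugate base is formed by removing one H⁺ from HSO₄⁻, giving SO₄²⁻. (b) pKa = -log(Ka) = -log(1.40e-02) = 1.85.

Conjugate base: SO₄²⁻; pK_a = 1.85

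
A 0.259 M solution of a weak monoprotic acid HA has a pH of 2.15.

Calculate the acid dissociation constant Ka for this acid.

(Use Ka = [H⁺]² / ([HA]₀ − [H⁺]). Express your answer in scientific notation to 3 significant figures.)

[H⁺] = 10^(−pH) = 10^(−2.15) = 7.079e-03 M. For HA ⇌ H⁺ + A⁻, Ka = [H⁺][A⁻]/[HA] = [H⁺]² / ([HA]₀ − [H⁺]) = (7.079e-03)² / (0.259 − 7.079e-03) = 1.99e-04.

K_a = 1.99e-04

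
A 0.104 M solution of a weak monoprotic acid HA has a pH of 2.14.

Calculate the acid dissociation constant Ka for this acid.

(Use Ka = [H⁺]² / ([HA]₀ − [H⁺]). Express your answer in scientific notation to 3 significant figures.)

[H⁺] = 10^(−pH) = 10^(−2.14) = 7.244e-03 M. For HA ⇌ H⁺ + A⁻, Ka = [H⁺][A⁻]/[HA] = [H⁺]² / ([HA]₀ − [H⁺]) = (7.244e-03)² / (0.104 − 7.244e-03) = 5.42e-04.

K_a = 5.42e-04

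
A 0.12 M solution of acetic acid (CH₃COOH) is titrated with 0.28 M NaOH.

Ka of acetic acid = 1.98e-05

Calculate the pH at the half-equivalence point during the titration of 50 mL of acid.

At half-equivalence [HA] = [A⁻], so Henderson-Hasselbalch gives pH = pKa = -log(1.98e-05) = 4.70.

pH = pKa = 4.70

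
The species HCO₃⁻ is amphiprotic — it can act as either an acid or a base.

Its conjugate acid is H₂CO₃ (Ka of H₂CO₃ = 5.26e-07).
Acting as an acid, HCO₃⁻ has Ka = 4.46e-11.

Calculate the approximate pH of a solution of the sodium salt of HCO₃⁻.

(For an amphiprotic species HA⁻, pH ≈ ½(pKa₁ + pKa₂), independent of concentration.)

pKa₁ = -log(5.26e-07) = 6.28; pKa₂ = -log(4.46e-11) = 10.35. For an amphiprotic species, pH ≈ ½(pKa₁ + pKa₂) = ½(6.28 + 10.35) = 8.31.

pH = 8.31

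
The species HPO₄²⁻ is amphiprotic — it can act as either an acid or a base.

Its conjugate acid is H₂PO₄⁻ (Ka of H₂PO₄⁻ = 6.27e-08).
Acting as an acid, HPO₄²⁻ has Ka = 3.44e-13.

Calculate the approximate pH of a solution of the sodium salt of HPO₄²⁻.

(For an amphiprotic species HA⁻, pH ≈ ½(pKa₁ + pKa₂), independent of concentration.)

pKa₁ = -log(6.27e-08) = 7.20; pKa₂ = -log(3.44e-13) = 12.46. For an amphiprotic species, pH ≈ ½(pKa₁ + pKa₂) = ½(7.20 + 12.46) = 9.83.

pH = 9.83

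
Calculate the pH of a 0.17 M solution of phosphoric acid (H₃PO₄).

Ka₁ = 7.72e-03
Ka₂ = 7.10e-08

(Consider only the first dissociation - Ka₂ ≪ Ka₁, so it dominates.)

First dissociation dominates. From Ka₁ = [H⁺][HA⁻]/[H₂A], x² + Ka₁·x − Ka₁·C = 0 with C = 0.17 M and Ka₁ = 7.72e-03. Solving: [H⁺] = (−Ka₁ + √(Ka₁² + 4·Ka₁·C)) / 2 = 3.2572e-02 M. pH = -log(3.2572e-02) = 1.49.

pH = 1.49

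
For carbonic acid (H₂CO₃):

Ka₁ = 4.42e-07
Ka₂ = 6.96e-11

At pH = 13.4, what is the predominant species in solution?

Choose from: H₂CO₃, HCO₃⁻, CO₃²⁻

pKa₁ = 6.35, pKa₂ = 10.16. For a polyprotic acid the predominant species crosses at each pKa: below pKa_n the protonated form dominates, above it the deprotonated form does. At pH = 13.4, the predominant species is CO₃²⁻.

CO₃²⁻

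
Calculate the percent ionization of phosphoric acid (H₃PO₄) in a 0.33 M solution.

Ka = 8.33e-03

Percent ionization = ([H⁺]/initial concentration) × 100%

Using Ka equilibrium: x² + Ka×x - Ka×C = 0. Solving: [H⁺] = 4.8430e-02. Percent = (4.8430e-02/0.33) × 100

Percent ionization = 14.7%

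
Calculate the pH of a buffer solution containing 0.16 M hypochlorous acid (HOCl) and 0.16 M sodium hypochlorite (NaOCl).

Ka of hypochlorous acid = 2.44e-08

pKa = -log(2.44e-08) = 7.61. pH = pKa + log([A⁻]/[HA]) = 7.61 + log(0.16/0.16)

pH = 7.61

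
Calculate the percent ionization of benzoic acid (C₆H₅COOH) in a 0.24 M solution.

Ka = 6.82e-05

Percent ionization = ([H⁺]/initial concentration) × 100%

Using Ka equilibrium: x² + Ka×x - Ka×C = 0. Solving: [H⁺] = 4.0118e-03. Percent = (4.0118e-03/0.24) × 100

Percent ionization = 1.67%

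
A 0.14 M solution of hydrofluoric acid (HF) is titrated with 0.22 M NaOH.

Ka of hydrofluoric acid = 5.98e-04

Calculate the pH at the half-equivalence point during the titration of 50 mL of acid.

At half-equivalence [HA] = [A⁻], so Henderson-Hasselbalch gives pH = pKa = -log(5.98e-04) = 3.22.

pH = pKa = 3.22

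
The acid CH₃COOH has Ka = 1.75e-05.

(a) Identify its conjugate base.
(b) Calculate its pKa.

(a) The conjugate base is formed by removing one H⁺ from CH₃COOH, giving CH₃COO⁻. (b) pKa = -log(Ka) = -log(1.75e-05) = 4.76.

Conjugate base: CH₃COO⁻; pK_a = 4.76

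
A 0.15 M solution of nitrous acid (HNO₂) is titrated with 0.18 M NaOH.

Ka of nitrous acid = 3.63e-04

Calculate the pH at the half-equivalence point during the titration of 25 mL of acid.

At half-equivalence [HA] = [A⁻], so Henderson-Hasselbalch gives pH = pKa = -log(3.63e-04) = 3.44.

pH = pKa = 3.44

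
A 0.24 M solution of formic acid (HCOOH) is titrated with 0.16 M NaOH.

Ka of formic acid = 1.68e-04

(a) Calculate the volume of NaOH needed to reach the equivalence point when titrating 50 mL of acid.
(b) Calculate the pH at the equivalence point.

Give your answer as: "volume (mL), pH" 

moles acid = 0.24 × 50/1000 = 0.012 mol; V_base = moles/0.16 × 1000 = 75.0 mL. At equivalence only the conjugate base is present: [A⁻] = 0.012/0.125 = 9.6000e-02 M. Kb = Kw/Ka = 5.95e-11; [OH⁻] = √(Kb × [A⁻]) = 2.3905e-06; pOH = 5.62; pH = 14 - pOH = 8.38.

V = 75.0 mL, pH = 8.38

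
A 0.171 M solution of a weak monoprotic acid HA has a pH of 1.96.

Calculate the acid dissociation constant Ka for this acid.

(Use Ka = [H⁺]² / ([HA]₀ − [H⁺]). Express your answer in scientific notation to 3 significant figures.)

[H⁺] = 10^(−pH) = 10^(−1.96) = 1.096e-02 M. For HA ⇌ H⁺ + A⁻, Ka = [H⁺][A⁻]/[HA] = [H⁺]² / ([HA]₀ − [H⁺]) = (1.096e-02)² / (0.171 − 1.096e-02) = 7.51e-04.

K_a = 7.51e-04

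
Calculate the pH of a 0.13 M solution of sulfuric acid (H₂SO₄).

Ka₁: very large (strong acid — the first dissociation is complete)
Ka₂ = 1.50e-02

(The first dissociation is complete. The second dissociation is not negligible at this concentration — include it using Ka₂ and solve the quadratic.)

First dissociation is complete: [H⁺]₀ = [HSO₄⁻]₀ = C = 0.13 M. Second dissociation HSO₄⁻ ⇌ H⁺ + SO₄²⁻: let x = [SO₄²⁻]. Ka₂ = (C + x)·x / (C − x) = 1.50e-02 → x² + (C + Ka₂)·x − Ka₂·C = 0 → x² + 0.14500·x − 1.950e-03 = 0. x = (−0.14500 + √(0.14500² + 4 × 1.950e-03)) / 2 = 1.2390e-02 M. [H⁺] = C + x = 0.13 + 1.2390e-02 = 1.4239e-01 M. pH = -log(1.4239e-01) = 0.85.

pH = 0.85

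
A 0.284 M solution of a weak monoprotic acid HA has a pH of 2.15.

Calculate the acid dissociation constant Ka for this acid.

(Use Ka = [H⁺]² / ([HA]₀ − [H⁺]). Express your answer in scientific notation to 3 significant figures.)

[H⁺] = 10^(−pH) = 10^(−2.15) = 7.079e-03 M. For HA ⇌ H⁺ + A⁻, Ka = [H⁺][A⁻]/[HA] = [H⁺]² / ([HA]₀ − [H⁺]) = (7.079e-03)² / (0.284 − 7.079e-03) = 1.81e-04.

K_a = 1.81e-04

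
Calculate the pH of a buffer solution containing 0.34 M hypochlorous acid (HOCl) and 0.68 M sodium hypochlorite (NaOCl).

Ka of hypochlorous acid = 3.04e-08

pKa = -log(3.04e-08) = 7.52. pH = pKa + log([A⁻]/[HA]) = 7.52 + log(0.68/0.34)

pH = 7.82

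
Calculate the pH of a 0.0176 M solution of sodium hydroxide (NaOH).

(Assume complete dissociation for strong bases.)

[OH⁻] = 0.0176 M for strong base. pOH = -log[OH⁻] = 1.75, pH = 14 - pOH

pH = 12.25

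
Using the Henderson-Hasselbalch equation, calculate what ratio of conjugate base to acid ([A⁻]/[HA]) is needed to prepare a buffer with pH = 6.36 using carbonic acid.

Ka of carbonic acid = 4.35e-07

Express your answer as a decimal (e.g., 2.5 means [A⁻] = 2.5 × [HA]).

pKa = -log(4.35e-07) = 6.3615. pH = pKa + log([A⁻]/[HA]), so log([A⁻]/[HA]) = pH − pKa = 6.36 − 6.3615 = -0.0015. [A⁻]/[HA] = 10^(-0.0015) = 0.997

[A⁻]/[HA] = 0.997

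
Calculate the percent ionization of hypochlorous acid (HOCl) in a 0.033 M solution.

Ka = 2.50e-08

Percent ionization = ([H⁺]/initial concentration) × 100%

Using Ka equilibrium: x² + Ka×x - Ka×C = 0. Solving: [H⁺] = 2.8710e-05. Percent = (2.8710e-05/0.033) × 100

Percent ionization = 0.087%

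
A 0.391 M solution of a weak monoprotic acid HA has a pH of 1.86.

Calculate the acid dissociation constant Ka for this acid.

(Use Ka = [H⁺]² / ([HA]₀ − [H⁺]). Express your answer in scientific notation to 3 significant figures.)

[H⁺] = 10^(−pH) = 10^(−1.86) = 1.380e-02 M. For HA ⇌ H⁺ + A⁻, Ka = [H⁺][A⁻]/[HA] = [H⁺]² / ([HA]₀ − [H⁺]) = (1.380e-02)² / (0.391 − 1.380e-02) = 5.05e-04.

K_a = 5.05e-04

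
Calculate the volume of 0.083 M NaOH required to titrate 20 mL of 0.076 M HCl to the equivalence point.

At equivalence: moles acid = moles base. moles HCl = 0.076 × 20/1000 = 0.00152 mol. V_base = moles / 0.083 × 1000 = 18.3 mL.

V_{base} = 18.3 mL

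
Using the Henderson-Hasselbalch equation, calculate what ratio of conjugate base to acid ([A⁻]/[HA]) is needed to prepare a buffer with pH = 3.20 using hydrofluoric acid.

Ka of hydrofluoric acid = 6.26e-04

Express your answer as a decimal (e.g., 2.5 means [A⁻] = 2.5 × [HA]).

pKa = -log(6.26e-04) = 3.2034. pH = pKa + log([A⁻]/[HA]), so log([A⁻]/[HA]) = pH − pKa = 3.20 − 3.2034 = -0.0034. [A⁻]/[HA] = 10^(-0.0034) = 0.992

[A⁻]/[HA] = 0.992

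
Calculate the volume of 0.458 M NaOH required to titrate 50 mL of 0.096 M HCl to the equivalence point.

At equivalence: moles acid = moles base. moles HCl = 0.096 × 50/1000 = 0.0048 mol. V_base = moles / 0.458 × 1000 = 10.5 mL.

V_{base} = 10.5 mL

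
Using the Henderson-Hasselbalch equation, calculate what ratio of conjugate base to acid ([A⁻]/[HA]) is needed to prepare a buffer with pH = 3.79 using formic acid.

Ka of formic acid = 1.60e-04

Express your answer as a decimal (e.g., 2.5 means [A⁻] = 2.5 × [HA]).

pKa = -log(1.60e-04) = 3.7959. pH = pKa + log([A⁻]/[HA]), so log([A⁻]/[HA]) = pH − pKa = 3.79 − 3.7959 = -0.0059. [A⁻]/[HA] = 10^(-0.0059) = 0.987

[A⁻]/[HA] = 0.987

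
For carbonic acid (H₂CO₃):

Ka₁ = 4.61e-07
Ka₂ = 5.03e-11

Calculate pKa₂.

pKa₂ = -log(Ka₂) = -log(5.03e-11) = 10.30.

pK_{a2} = 10.30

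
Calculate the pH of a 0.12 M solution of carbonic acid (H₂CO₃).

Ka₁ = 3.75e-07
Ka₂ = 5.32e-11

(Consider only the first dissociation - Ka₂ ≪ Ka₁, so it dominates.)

First dissociation dominates. From Ka₁ = [H⁺][HA⁻]/[H₂A], x² + Ka₁·x − Ka₁·C = 0 with C = 0.12 M and Ka₁ = 3.75e-07. Solving: [H⁺] = (−Ka₁ + √(Ka₁² + 4·Ka₁·C)) / 2 = 2.1194e-04 M. pH = -log(2.1194e-04) = 3.67.

pH = 3.67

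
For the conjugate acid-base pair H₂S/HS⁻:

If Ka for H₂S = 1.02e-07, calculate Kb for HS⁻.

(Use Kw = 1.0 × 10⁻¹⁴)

For a conjugate pair Ka × Kb = Kw, so Kb = Kw/Ka = 1.0 × 10⁻¹⁴ / 1.02e-07 = 9.80e-08.

K_b = 9.80e-08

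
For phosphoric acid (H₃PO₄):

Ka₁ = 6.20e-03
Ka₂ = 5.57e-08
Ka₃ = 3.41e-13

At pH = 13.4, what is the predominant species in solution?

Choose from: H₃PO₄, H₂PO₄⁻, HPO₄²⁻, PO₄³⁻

pKa₁ = 2.21, pKa₂ = 7.25, pKa₃ = 12.47. For a polyprotic acid the predominant species crosses at each pKa: below pKa_n the protonated form dominates, above it the deprotonated form does. At pH = 13.4, the predominant species is PO₄³⁻.

PO₄³⁻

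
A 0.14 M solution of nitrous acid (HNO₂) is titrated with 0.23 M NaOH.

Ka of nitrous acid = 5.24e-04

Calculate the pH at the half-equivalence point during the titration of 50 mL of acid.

At half-equivalence [HA] = [A⁻], so Henderson-Hasselbalch gives pH = pKa = -log(5.24e-04) = 3.28.

pH = pKa = 3.28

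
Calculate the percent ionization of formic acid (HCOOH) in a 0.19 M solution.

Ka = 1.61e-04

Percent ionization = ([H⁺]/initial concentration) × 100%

Using Ka equilibrium: x² + Ka×x - Ka×C = 0. Solving: [H⁺] = 5.4509e-03. Percent = (5.4509e-03/0.19) × 100

Percent ionization = 2.87%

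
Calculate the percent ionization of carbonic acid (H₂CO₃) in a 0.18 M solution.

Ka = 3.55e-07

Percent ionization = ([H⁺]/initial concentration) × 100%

Using Ka equilibrium: x² + Ka×x - Ka×C = 0. Solving: [H⁺] = 2.5261e-04. Percent = (2.5261e-04/0.18) × 100

Percent ionization = 0.14%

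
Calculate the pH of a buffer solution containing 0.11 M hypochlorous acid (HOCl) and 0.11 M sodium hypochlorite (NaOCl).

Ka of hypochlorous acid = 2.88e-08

pKa = -log(2.88e-08) = 7.54. pH = pKa + log([A⁻]/[HA]) = 7.54 + log(0.11/0.11)

pH = 7.54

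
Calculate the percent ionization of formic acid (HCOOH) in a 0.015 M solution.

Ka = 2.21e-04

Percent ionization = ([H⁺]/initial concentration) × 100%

Using Ka equilibrium: x² + Ka×x - Ka×C = 0. Solving: [H⁺] = 1.7136e-03. Percent = (1.7136e-03/0.015) × 100

Percent ionization = 11.4%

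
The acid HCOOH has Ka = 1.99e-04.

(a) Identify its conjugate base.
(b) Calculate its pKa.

(a) The conjugate base is formed by removing one H⁺ from HCOOH, giving HCOO⁻. (b) pKa = -log(Ka) = -log(1.99e-04) = 3.70.

Conjugate base: HCOO⁻; pK_a = 3.70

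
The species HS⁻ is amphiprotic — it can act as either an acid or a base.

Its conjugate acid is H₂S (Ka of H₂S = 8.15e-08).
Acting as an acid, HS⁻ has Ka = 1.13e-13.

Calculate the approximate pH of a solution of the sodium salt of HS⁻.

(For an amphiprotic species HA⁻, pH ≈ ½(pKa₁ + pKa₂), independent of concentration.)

pKa₁ = -log(8.15e-08) = 7.09; pKa₂ = -log(1.13e-13) = 12.95. For an amphiprotic species, pH ≈ ½(pKa₁ + pKa₂) = ½(7.09 + 12.95) = 10.02.

pH = 10.02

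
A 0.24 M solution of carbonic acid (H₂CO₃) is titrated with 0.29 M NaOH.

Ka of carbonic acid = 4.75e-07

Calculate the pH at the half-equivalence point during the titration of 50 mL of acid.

At half-equivalence [HA] = [A⁻], so Henderson-Hasselbalch gives pH = pKa = -log(4.75e-07) = 6.32.

pH = pKa = 6.32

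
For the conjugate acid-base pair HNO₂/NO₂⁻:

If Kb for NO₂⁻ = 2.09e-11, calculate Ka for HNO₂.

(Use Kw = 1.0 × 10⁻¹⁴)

For a conjugate pair Ka × Kb = Kw, so Ka = Kw/Kb = 1.0 × 10⁻¹⁴ / 2.09e-11 = 4.78e-04.

K_a = 4.78e-04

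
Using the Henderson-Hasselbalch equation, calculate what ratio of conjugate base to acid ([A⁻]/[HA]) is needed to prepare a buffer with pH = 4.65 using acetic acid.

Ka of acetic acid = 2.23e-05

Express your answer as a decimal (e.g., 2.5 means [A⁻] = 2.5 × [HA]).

pKa = -log(2.23e-05) = 4.6517. pH = pKa + log([A⁻]/[HA]), so log([A⁻]/[HA]) = pH − pKa = 4.65 − 4.6517 = -0.0017. [A⁻]/[HA] = 10^(-0.0017) = 0.996

[A⁻]/[HA] = 0.996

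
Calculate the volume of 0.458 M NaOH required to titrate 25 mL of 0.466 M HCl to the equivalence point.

At equivalence: moles acid = moles base. moles HCl = 0.466 × 25/1000 = 0.01165 mol. V_base = moles / 0.458 × 1000 = 25.4 mL.

V_{base} = 25.4 mL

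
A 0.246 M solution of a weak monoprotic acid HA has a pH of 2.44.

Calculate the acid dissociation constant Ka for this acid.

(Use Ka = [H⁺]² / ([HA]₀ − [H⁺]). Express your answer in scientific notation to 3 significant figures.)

[H⁺] = 10^(−pH) = 10^(−2.44) = 3.631e-03 M. For HA ⇌ H⁺ + A⁻, Ka = [H⁺][A⁻]/[HA] = [H⁺]² / ([HA]₀ − [H⁺]) = (3.631e-03)² / (0.246 − 3.631e-03) = 5.44e-05.

K_a = 5.44e-05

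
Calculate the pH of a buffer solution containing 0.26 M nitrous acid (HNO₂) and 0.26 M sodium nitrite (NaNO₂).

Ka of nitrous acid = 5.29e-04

pKa = -log(5.29e-04) = 3.28. pH = pKa + log([A⁻]/[HA]) = 3.28 + log(0.26/0.26)

pH = 3.28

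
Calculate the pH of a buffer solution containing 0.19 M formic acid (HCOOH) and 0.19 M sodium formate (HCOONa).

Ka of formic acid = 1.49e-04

pKa = -log(1.49e-04) = 3.83. pH = pKa + log([A⁻]/[HA]) = 3.83 + log(0.19/0.19)

pH = 3.83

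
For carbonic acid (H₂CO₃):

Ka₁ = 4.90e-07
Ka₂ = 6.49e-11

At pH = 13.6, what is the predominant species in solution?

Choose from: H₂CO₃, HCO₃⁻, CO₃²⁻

pKa₁ = 6.31, pKa₂ = 10.19. For a polyprotic acid the predominant species crosses at each pKa: below pKa_n the protonated form dominates, above it the deprotonated form does. At pH = 13.6, the predominant species is CO₃²⁻.

CO₃²⁻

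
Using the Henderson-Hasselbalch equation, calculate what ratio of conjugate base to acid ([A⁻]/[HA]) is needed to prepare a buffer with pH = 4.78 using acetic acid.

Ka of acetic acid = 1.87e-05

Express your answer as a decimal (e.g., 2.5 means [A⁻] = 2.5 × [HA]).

pKa = -log(1.87e-05) = 4.7282. pH = pKa + log([A⁻]/[HA]), so log([A⁻]/[HA]) = pH − pKa = 4.78 − 4.7282 = 0.0518. [A⁻]/[HA] = 10^(0.0518) = 1.13

[A⁻]/[HA] = 1.13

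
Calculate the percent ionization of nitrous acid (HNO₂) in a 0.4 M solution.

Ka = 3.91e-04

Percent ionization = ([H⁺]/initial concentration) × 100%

Using Ka equilibrium: x² + Ka×x - Ka×C = 0. Solving: [H⁺] = 1.2312e-02. Percent = (1.2312e-02/0.4) × 100

Percent ionization = 3.08%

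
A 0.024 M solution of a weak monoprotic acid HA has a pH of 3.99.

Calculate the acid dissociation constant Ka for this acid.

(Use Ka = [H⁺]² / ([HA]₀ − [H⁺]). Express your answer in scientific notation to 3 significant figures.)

[H⁺] = 10^(−pH) = 10^(−3.99) = 1.023e-04 M. For HA ⇌ H⁺ + A⁻, Ka = [H⁺][A⁻]/[HA] = [H⁺]² / ([HA]₀ − [H⁺]) = (1.023e-04)² / (0.024 − 1.023e-04) = 4.38e-07.

K_a = 4.38e-07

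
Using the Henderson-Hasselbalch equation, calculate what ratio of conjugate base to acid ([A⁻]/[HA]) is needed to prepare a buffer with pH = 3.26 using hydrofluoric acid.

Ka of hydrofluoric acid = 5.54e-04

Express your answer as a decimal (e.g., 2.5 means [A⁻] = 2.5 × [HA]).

pKa = -log(5.54e-04) = 3.2565. pH = pKa + log([A⁻]/[HA]), so log([A⁻]/[HA]) = pH − pKa = 3.26 − 3.2565 = 0.0035. [A⁻]/[HA] = 10^(0.0035) = 1.01

[A⁻]/[HA] = 1.01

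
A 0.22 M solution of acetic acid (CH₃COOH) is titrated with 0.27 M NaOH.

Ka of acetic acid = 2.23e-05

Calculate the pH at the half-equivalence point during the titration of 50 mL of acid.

At half-equivalence [HA] = [A⁻], so Henderson-Hasselbalch gives pH = pKa = -log(2.23e-05) = 4.65.

pH = pKa = 4.65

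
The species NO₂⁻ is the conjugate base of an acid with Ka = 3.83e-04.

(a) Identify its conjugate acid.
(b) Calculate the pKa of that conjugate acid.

(a) The conjugate acid is formed by adding one H⁺ to NO₂⁻, giving HNO₂. (b) pKa = -log(Ka) = -log(3.83e-04) = 3.42.

Conjugate acid: HNO₂; pK_a = 3.42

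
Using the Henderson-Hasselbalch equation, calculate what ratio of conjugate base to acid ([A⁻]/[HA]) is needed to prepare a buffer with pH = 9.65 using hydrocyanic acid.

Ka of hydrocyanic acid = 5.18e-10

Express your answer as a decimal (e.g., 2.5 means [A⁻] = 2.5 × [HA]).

pKa = -log(5.18e-10) = 9.2857. pH = pKa + log([A⁻]/[HA]), so log([A⁻]/[HA]) = pH − pKa = 9.65 − 9.2857 = 0.3643. [A⁻]/[HA] = 10^(0.3643) = 2.31

[A⁻]/[HA] = 2.31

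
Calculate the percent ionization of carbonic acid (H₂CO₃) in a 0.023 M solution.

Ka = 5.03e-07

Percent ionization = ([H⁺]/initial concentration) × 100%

Using Ka equilibrium: x² + Ka×x - Ka×C = 0. Solving: [H⁺] = 1.0731e-04. Percent = (1.0731e-04/0.023) × 100

Percent ionization = 0.467%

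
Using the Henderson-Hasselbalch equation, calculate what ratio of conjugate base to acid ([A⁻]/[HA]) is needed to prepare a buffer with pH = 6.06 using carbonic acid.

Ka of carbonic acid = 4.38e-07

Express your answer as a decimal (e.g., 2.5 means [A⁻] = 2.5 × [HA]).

pKa = -log(4.38e-07) = 6.3585. pH = pKa + log([A⁻]/[HA]), so log([A⁻]/[HA]) = pH − pKa = 6.06 − 6.3585 = -0.2985. [A⁻]/[HA] = 10^(-0.2985) = 0.503

[A⁻]/[HA] = 0.503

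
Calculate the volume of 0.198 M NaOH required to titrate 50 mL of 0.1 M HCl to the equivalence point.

At equivalence: moles acid = moles base. moles HCl = 0.1 × 50/1000 = 0.005 mol. V_base = moles / 0.198 × 1000 = 25.3 mL.

V_{base} = 25.3 mL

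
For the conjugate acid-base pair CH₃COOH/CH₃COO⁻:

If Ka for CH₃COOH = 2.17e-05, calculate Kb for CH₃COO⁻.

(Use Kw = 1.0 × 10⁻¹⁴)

For a conjugate pair Ka × Kb = Kw, so Kb = Kw/Ka = 1.0 × 10⁻¹⁴ / 2.17e-05 = 4.61e-10.

K_b = 4.61e-10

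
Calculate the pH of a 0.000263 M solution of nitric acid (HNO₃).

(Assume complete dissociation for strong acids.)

[H⁺] = 0.000263 M for strong acid. pH = -log[H⁺] = -log(0.000263)

pH = 3.58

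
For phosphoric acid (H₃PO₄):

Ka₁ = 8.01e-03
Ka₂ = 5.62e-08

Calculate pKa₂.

pKa₂ = -log(Ka₂) = -log(5.62e-08) = 7.25.

pK_{a2} = 7.25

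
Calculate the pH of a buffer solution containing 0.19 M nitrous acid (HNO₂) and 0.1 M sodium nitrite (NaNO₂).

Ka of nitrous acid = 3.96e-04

pKa = -log(3.96e-04) = 3.40. pH = pKa + log([A⁻]/[HA]) = 3.40 + log(0.1/0.19)

pH = 3.12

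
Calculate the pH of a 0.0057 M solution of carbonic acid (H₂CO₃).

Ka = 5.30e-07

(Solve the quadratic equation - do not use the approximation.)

x² + Ka×x - Ka×C = 0. Using quadratic formula: [H⁺] = 5.4699e-05

pH = 4.26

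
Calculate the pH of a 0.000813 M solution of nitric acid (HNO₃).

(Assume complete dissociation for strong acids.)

[H⁺] = 0.000813 M for strong acid. pH = -log[H⁺] = -log(0.000813)

pH = 3.09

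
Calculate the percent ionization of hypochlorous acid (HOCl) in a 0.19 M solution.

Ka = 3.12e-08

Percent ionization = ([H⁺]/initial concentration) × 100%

Using Ka equilibrium: x² + Ka×x - Ka×C = 0. Solving: [H⁺] = 7.6978e-05. Percent = (7.6978e-05/0.19) × 100

Percent ionization = 0.0405%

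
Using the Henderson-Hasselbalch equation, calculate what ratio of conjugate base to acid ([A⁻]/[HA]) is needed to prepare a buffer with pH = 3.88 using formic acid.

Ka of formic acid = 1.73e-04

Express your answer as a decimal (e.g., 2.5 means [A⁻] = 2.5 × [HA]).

pKa = -log(1.73e-04) = 3.7620. pH = pKa + log([A⁻]/[HA]), so log([A⁻]/[HA]) = pH − pKa = 3.88 − 3.7620 = 0.1180. [A⁻]/[HA] = 10^(0.1180) = 1.31

[A⁻]/[HA] = 1.31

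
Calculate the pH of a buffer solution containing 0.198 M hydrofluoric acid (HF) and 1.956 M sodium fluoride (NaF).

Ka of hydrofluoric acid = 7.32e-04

pKa = -log(7.32e-04) = 3.14. pH = pKa + log([A⁻]/[HA]) = 3.14 + log(1.956/0.198)

pH = 4.13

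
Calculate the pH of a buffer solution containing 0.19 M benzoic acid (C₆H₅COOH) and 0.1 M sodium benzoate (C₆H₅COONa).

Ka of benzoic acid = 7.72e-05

pKa = -log(7.72e-05) = 4.11. pH = pKa + log([A⁻]/[HA]) = 4.11 + log(0.1/0.19)

pH = 3.83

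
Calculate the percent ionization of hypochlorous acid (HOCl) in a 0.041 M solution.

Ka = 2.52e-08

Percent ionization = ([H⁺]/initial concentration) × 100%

Using Ka equilibrium: x² + Ka×x - Ka×C = 0. Solving: [H⁺] = 3.2131e-05. Percent = (3.2131e-05/0.041) × 100

Percent ionization = 0.0784%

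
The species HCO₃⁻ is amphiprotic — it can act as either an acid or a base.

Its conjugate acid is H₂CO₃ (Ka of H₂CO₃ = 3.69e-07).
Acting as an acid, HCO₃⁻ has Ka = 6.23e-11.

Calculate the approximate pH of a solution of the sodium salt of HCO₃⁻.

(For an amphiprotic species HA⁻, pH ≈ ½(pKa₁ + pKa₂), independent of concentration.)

pKa₁ = -log(3.69e-07) = 6.43; pKa₂ = -log(6.23e-11) = 10.21. For an amphiprotic species, pH ≈ ½(pKa₁ + pKa₂) = ½(6.43 + 10.21) = 8.32.

pH = 8.32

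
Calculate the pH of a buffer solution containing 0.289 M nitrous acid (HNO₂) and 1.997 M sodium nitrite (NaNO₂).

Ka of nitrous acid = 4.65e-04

pKa = -log(4.65e-04) = 3.33. pH = pKa + log([A⁻]/[HA]) = 3.33 + log(1.997/0.289)

pH = 4.17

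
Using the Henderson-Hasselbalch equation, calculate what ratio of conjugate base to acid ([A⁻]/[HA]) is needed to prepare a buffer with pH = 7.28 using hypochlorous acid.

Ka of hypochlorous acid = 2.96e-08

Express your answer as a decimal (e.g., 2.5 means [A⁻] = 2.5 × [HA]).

pKa = -log(2.96e-08) = 7.5287. pH = pKa + log([A⁻]/[HA]), so log([A⁻]/[HA]) = pH − pKa = 7.28 − 7.5287 = -0.2487. [A⁻]/[HA] = 10^(-0.2487) = 0.564

[A⁻]/[HA] = 0.564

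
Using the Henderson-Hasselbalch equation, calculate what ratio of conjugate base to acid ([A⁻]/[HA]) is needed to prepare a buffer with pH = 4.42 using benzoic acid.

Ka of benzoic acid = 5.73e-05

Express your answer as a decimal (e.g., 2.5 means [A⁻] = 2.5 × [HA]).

pKa = -log(5.73e-05) = 4.2418. pH = pKa + log([A⁻]/[HA]), so log([A⁻]/[HA]) = pH − pKa = 4.42 − 4.2418 = 0.1782. [A⁻]/[HA] = 10^(0.1782) = 1.51

[A⁻]/[HA] = 1.51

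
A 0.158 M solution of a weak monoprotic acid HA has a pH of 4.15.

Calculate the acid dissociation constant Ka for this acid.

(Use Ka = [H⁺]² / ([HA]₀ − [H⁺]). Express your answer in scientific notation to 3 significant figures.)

[H⁺] = 10^(−pH) = 10^(−4.15) = 7.079e-05 M. For HA ⇌ H⁺ + A⁻, Ka = [H⁺][A⁻]/[HA] = [H⁺]² / ([HA]₀ − [H⁺]) = (7.079e-05)² / (0.158 − 7.079e-05) = 3.17e-08.

K_a = 3.17e-08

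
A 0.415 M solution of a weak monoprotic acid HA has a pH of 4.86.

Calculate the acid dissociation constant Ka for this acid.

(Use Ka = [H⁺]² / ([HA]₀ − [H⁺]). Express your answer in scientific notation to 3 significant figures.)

[H⁺] = 10^(−pH) = 10^(−4.86) = 1.380e-05 M. For HA ⇌ H⁺ + A⁻, Ka = [H⁺][A⁻]/[HA] = [H⁺]² / ([HA]₀ − [H⁺]) = (1.380e-05)² / (0.415 − 1.380e-05) = 4.59e-10.

K_a = 4.59e-10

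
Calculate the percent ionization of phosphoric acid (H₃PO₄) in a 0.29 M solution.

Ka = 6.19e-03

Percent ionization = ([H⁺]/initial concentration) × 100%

Using Ka equilibrium: x² + Ka×x - Ka×C = 0. Solving: [H⁺] = 3.9387e-02. Percent = (3.9387e-02/0.29) × 100

Percent ionization = 13.6%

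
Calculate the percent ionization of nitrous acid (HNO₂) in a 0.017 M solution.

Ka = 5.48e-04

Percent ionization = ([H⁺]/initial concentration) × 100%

Using Ka equilibrium: x² + Ka×x - Ka×C = 0. Solving: [H⁺] = 2.7905e-03. Percent = (2.7905e-03/0.017) × 100

Percent ionization = 16.4%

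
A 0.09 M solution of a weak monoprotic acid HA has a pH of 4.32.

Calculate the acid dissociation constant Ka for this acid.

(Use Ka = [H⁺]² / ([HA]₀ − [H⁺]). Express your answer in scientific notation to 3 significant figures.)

[H⁺] = 10^(−pH) = 10^(−4.32) = 4.786e-05 M. For HA ⇌ H⁺ + A⁻, Ka = [H⁺][A⁻]/[HA] = [H⁺]² / ([HA]₀ − [H⁺]) = (4.786e-05)² / (0.09 − 4.786e-05) = 2.55e-08.

K_a = 2.55e-08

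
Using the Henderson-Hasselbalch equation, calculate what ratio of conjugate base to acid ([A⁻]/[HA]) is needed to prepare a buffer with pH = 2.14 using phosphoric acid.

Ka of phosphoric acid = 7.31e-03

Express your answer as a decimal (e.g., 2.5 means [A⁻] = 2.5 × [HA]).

pKa = -log(7.31e-03) = 2.1361. pH = pKa + log([A⁻]/[HA]), so log([A⁻]/[HA]) = pH − pKa = 2.14 − 2.1361 = 0.0039. [A⁻]/[HA] = 10^(0.0039) = 1.01

[A⁻]/[HA] = 1.01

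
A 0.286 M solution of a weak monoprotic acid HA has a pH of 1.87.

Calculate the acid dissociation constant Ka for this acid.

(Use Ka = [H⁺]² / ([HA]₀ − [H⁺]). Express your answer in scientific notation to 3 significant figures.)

[H⁺] = 10^(−pH) = 10^(−1.87) = 1.349e-02 M. For HA ⇌ H⁺ + A⁻, Ka = [H⁺][A⁻]/[HA] = [H⁺]² / ([HA]₀ − [H⁺]) = (1.349e-02)² / (0.286 − 1.349e-02) = 6.68e-04.

K_a = 6.68e-04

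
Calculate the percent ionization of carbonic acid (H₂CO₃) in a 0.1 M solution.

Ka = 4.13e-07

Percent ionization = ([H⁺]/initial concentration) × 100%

Using Ka equilibrium: x² + Ka×x - Ka×C = 0. Solving: [H⁺] = 2.0302e-04. Percent = (2.0302e-04/0.1) × 100

Percent ionization = 0.203%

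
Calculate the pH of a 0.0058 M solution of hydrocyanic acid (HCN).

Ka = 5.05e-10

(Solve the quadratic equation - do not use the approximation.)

x² + Ka×x - Ka×C = 0. Using quadratic formula: [H⁺] = 1.7112e-06

pH = 5.77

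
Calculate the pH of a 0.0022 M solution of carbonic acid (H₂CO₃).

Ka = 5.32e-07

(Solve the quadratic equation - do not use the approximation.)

x² + Ka×x - Ka×C = 0. Using quadratic formula: [H⁺] = 3.3946e-05

pH = 4.47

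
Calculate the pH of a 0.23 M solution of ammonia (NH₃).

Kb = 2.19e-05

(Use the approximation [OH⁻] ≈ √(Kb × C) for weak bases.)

[OH⁻] = √(Kb × C) = √(2.19e-05 × 0.23) = 2.2443e-03. pOH = 2.65, pH = 14 - pOH

pH = 11.35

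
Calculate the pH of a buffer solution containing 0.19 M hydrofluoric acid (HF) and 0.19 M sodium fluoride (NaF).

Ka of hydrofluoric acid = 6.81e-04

pKa = -log(6.81e-04) = 3.17. pH = pKa + log([A⁻]/[HA]) = 3.17 + log(0.19/0.19)

pH = 3.17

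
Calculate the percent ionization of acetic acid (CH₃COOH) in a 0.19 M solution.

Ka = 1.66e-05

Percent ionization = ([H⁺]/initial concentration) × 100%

Using Ka equilibrium: x² + Ka×x - Ka×C = 0. Solving: [H⁺] = 1.7677e-03. Percent = (1.7677e-03/0.19) × 100

Percent ionization = 0.93%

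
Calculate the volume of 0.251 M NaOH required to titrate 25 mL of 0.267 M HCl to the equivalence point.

At equivalence: moles acid = moles base. moles HCl = 0.267 × 25/1000 = 0.006675 mol. V_base = moles / 0.251 × 1000 = 26.6 mL.

V_{base} = 26.6 mL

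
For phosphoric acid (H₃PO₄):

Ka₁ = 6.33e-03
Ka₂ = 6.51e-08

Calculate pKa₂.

pKa₂ = -log(Ka₂) = -log(6.51e-08) = 7.19.

pK_{a2} = 7.19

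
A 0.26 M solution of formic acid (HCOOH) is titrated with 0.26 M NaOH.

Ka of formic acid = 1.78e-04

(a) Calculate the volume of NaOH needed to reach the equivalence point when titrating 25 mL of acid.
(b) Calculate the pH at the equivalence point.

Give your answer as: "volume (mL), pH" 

moles acid = 0.26 × 25/1000 = 0.0065 mol; V_base = moles/0.26 × 1000 = 25.0 mL. At equivalence only the conjugate base is present: [A⁻] = 0.0065/0.050 = 1.3000e-01 M. Kb = Kw/Ka = 5.62e-11; [OH⁻] = √(Kb × [A⁻]) = 2.7025e-06; pOH = 5.57; pH = 14 - pOH = 8.43.

V = 25.0 mL, pH = 8.43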